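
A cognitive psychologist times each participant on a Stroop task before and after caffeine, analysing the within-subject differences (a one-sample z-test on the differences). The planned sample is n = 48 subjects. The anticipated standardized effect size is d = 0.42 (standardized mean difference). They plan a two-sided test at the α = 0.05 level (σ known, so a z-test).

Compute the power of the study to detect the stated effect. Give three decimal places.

Noncentrality parameter: δ = d·√n = 0.42 × √48 = 2.9098
Two-sided α = 0.05 → critical value z_{0.025} = 1.960.
Power = Φ(δ − 1.960) + Φ(−δ − 1.960) = Φ(0.950) + Φ(-4.870) = 0.8289 + 0.0000 = 0.8289.

Power ≈ 0.829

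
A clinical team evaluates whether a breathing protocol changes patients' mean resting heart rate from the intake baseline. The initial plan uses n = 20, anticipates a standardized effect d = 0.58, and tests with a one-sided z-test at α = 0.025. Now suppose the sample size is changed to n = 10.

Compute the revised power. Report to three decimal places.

With n = 10: δ = d·√n = 0.58 × √10 = 1.8341. Critical value z_{0.025} = 1.960.
Revised power = P(Z > 1.960 − δ) = Φ(-0.126) = 0.4499.

Power ≈ 0.450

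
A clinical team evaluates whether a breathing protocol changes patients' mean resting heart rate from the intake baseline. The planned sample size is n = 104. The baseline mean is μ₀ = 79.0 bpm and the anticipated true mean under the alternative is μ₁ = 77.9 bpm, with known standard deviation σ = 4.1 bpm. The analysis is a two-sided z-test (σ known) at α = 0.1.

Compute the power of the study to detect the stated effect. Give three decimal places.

Standardized effect: d = |μ₁ − μ₀| / σ = |77.9 − 79.0| / 4.1 = 0.2683
Noncentrality parameter: δ = d·√n = 0.2683 × √104 = 2.7361
Critical value for a two-sided test at α = 0.1: z_{α/2} = 1.645.
Power = Φ(δ − 1.645) + Φ(−δ − 1.645) = Φ(1.091) + Φ(-4.381) = 0.8624 + 0.0000 = 0.8624.

Power ≈ 0.862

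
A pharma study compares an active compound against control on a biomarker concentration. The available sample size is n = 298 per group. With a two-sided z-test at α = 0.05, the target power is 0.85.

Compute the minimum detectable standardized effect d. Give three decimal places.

Required noncentrality: δ = z_{0.025} + z_{0.15} = 1.960 + 1.036 = 2.996.
(The second rejection-region term Φ(−δ − z_{α/2}) is negligible and dropped.)
δ = d·√(n/2) ⇒ d = δ/√(n/2) = 2.996/√(298/2) = 0.2455.

d ≈ 0.245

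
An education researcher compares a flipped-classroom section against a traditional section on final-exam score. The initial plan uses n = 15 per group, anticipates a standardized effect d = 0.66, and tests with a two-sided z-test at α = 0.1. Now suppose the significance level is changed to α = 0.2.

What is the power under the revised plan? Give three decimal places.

Power ≈ 0.702

δ = d·√(n/2) = 0.66 × √(15/2) = 1.8075 (unchanged). New critical value: z_{0.1} = 1.282.
Revised power = Φ(δ − 1.282) + Φ(−δ − 1.282) = Φ(0.526) + Φ(-3.089) = 0.7005 + 0.0010 = 0.7015.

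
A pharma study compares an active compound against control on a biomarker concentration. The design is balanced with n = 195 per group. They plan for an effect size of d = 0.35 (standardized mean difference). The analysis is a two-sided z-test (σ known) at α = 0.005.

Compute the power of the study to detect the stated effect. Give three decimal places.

Power ≈ 0.742

Noncentrality parameter: δ = d·√(n/2) = 0.35 × √(195/2) = 3.4560
Two-sided α = 0.005 → critical value z_{0.0025} = 2.807.
Power = Φ(δ − 2.807) + Φ(−δ − 2.807) = Φ(0.649) + Φ(-6.263) = 0.7418 + 0.0000 = 0.7418.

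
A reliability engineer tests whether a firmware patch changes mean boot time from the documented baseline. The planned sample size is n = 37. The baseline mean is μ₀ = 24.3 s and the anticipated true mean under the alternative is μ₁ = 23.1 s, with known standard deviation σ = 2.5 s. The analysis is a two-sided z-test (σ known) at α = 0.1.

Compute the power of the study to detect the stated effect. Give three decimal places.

Standardized effect: d = |μ₁ − μ₀| / σ = |23.1 − 24.3| / 2.5 = 0.4800
Noncentrality parameter: δ = d·√n = 0.4800 × √37 = 2.9197
Two-sided α = 0.1 → critical value z_{0.05} = 1.645.
Power = Φ(δ − 1.645) + Φ(−δ − 1.645) = Φ(1.275) + Φ(-4.565) = 0.8988 + 0.0000 = 0.8988.

Power ≈ 0.899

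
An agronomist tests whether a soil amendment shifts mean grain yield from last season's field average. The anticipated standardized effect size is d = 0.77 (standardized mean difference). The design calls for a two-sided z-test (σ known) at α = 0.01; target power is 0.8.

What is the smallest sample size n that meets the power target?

Set Φ(δ − 2.576) = 0.8; then δ − 2.576 = Φ⁻¹(0.8) = 0.842, giving δ = 3.417.
(Ignoring the negligible lower-tail rejection probability gives the usual closed-form inversion.)
δ = d·√n ⇒ n = (δ/d)² = (3.417 / 0.77)² = 19.70.
Round up to the next whole unit.

n = 20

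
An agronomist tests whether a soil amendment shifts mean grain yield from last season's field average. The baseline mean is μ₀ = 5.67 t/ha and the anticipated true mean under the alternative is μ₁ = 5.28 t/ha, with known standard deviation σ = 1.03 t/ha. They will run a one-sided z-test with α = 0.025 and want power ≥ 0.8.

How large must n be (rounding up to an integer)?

n = 55

Standardized effect: d = |μ₁ − μ₀| / σ = |5.28 − 5.67| / 1.03 = 0.3786
Set Φ(δ − 1.960) = 0.8; then δ − 1.960 = Φ⁻¹(0.8) = 0.842, giving δ = 2.802.
δ = d·√n ⇒ n = (δ/d)² = (2.802 / 0.3786)² = 54.75.
Round up to the next whole unit.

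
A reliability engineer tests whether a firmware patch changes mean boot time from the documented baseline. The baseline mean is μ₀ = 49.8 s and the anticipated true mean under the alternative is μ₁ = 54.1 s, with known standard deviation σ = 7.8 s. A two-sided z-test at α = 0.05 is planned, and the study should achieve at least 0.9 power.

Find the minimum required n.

n = 35

Standardized effect: d = |μ₁ − μ₀| / σ = |54.1 − 49.8| / 7.8 = 0.5513
Set Φ(δ − 1.960) = 0.9; then δ − 1.960 = Φ⁻¹(0.9) = 1.282, giving δ = 3.242.
(The Φ(−δ − z_{α/2}) term is vanishingly small for δ > 0 and is dropped in the standard sample-size formula.)
δ = d·√n ⇒ n = (δ/d)² = (3.242 / 0.5513)² = 34.57.
Rounding up, n = 35.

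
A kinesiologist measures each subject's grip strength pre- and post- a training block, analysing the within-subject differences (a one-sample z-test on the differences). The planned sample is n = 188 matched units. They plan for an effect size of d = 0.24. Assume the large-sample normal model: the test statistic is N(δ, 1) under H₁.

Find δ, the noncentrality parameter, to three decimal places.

δ = d·√n = 0.24 × √188 = 3.2907

δ ≈ 3.291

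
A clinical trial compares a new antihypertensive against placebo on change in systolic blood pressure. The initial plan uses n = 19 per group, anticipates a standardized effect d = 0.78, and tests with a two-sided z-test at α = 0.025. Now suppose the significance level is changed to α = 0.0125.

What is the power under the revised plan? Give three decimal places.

Power ≈ 0.463

δ = d·√(n/2) = 0.78 × √(19/2) = 2.4041 (unchanged). New critical value: z_{0.0063} = 2.498.
Revised power = Φ(δ − 2.498) + Φ(−δ − 2.498) = Φ(-0.094) + Φ(-4.902) = 0.4627 + 0.0000 = 0.4627.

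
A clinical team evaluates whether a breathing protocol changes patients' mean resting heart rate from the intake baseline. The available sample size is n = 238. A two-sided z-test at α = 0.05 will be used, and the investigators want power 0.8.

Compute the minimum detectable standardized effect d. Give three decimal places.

Required noncentrality: δ = z_{0.025} + z_{0.20} = 1.960 + 0.842 = 2.802.
(Lower-tail contribution to power is negligible for δ > 0.)
δ = d·√n ⇒ d = δ/√n = 2.802/√238 = 0.1816.

d ≈ 0.182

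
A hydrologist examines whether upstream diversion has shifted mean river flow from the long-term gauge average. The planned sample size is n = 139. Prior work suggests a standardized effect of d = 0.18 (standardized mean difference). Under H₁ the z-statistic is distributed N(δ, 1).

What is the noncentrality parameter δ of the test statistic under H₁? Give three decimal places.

δ ≈ 2.122

The noncentrality parameter scales effect size by the design's sample-size factor: δ = d·√n = 0.18 × √139 = 2.1222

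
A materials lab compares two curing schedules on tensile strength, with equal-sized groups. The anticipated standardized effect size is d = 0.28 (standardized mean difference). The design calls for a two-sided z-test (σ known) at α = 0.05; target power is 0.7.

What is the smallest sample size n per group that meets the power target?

n = 158 per group

For power 0.7 need Φ(δ − z_{0.025}) = 0.7, so δ = z_{0.025} + z_{0.30} = 1.960 + 0.524 = 2.484.
(The Φ(−δ − z_{α/2}) term is vanishingly small for δ > 0 and is dropped in the standard sample-size formula.)
δ = d·√(n/2) ⇒ n = 2(δ/d)² = 2 × (2.484 / 0.28)² = 157.45.
Rounding up, n = 158 per group.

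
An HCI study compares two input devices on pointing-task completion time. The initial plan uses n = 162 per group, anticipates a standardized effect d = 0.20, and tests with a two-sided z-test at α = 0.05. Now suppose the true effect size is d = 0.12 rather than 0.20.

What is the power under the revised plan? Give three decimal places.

Power ≈ 0.191

With d = 0.12: δ = d·√(n/2) = 0.12 × √(162/2) = 1.0800. Critical value z_{0.025} = 1.960.
Revised power = Φ(δ − 1.960) + Φ(−δ − 1.960) = Φ(-0.880) + Φ(-3.040) = 0.1894 + 0.0012 = 0.1906.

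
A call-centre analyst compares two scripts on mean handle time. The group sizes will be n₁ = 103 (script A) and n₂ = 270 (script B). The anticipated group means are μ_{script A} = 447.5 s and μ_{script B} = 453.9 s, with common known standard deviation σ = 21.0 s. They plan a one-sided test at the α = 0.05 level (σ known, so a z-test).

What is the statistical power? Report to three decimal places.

Standardized effect: d = |μ_{script A} − μ_{script B}| / σ = |447.5 − 453.9| / 21.0 = 0.3048
Noncentrality parameter: δ = d / √(1/n₁ + 1/n₂) = 0.3048 / √(1/103 + 1/270) = 2.6315
Critical value for a one-sided test at α = 0.05: z_α = 1.645.
Power = Φ(δ − 1.645) = Φ(0.987) = 0.8381.

Power ≈ 0.838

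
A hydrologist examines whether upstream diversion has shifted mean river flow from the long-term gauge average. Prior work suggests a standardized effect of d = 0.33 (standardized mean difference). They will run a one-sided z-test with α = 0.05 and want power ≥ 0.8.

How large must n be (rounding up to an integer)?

Set Φ(δ − 1.645) = 0.8; then δ − 1.645 = Φ⁻¹(0.8) = 0.842, giving δ = 2.486.
δ = d·√n ⇒ n = (δ/d)² = (2.486 / 0.33)² = 56.77.
Round up to the next whole unit.

n = 57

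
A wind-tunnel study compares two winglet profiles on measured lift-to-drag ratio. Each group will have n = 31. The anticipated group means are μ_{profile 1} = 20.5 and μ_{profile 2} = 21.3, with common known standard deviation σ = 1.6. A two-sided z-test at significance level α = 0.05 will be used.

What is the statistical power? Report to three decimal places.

Standardized effect: d = |μ_{profile 1} − μ_{profile 2}| / σ = |20.5 − 21.3| / 1.6 = 0.5000
Noncentrality parameter: δ = d·√(n/2) = 0.5000 × √(31/2) = 1.9685
Two-sided α = 0.05 → critical value z_{0.025} = 1.960.
Power = Φ(δ − 1.960) + Φ(−δ − 1.960) = Φ(0.009) + Φ(-3.928) = 0.5034 + 0.0000 = 0.5034.

Power ≈ 0.503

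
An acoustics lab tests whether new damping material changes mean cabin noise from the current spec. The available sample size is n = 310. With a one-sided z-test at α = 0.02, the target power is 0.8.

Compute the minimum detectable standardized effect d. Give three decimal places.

d ≈ 0.164

Need Φ(δ − 2.054) = 0.8, so δ = 2.054 + 0.842 = 2.895.
δ = d·√n ⇒ d = δ/√n = 2.895/√310 = 0.1644.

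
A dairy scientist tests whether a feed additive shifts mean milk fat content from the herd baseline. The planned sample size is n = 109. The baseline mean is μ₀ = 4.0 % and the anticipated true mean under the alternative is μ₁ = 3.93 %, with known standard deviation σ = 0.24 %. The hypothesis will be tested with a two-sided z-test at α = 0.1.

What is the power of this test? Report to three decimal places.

Standardized effect: d = |μ₁ − μ₀| / σ = |3.93 − 4.0| / 0.24 = 0.2917
Noncentrality parameter: δ = d·√n = 0.2917 × √109 = 3.0451
Two-sided α = 0.1 → critical value z_{0.05} = 1.645.
Power = Φ(δ − 1.645) + Φ(−δ − 1.645) = Φ(1.400) + Φ(-4.690) = 0.9193 + 0.0000 = 0.9193.

Power ≈ 0.919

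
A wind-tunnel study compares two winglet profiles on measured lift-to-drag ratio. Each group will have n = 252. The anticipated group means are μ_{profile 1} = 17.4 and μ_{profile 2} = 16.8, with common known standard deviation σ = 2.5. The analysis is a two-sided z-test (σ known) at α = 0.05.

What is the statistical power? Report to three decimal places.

Power ≈ 0.769

Standardized effect: d = |μ_{profile 1} − μ_{profile 2}| / σ = |17.4 − 16.8| / 2.5 = 0.2400
Noncentrality parameter: δ = d·√(n/2) = 0.2400 × √(252/2) = 2.6940
Two-sided α = 0.05 → critical value z_{0.025} = 1.960.
Power = Φ(δ − 1.960) + Φ(−δ − 1.960) = Φ(0.734) + Φ(-4.654) = 0.7685 + 0.0000 = 0.7685.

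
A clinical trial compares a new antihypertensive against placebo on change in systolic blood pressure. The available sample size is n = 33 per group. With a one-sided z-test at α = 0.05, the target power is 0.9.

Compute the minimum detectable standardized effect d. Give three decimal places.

Required noncentrality: δ = z_{0.05} + z_{0.10} = 1.645 + 1.282 = 2.926.
δ = d·√(n/2) ⇒ d = δ/√(n/2) = 2.926/√(33/2) = 0.7204.

d ≈ 0.720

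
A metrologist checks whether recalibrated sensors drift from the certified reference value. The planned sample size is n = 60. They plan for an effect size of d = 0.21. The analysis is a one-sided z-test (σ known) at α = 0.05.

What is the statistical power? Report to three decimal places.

Power ≈ 0.493

Noncentrality parameter: δ = d·√n = 0.21 × √60 = 1.6267
Critical value for a one-sided test at α = 0.05: z_α = 1.645.
Power = Φ(δ − 1.645) = Φ(-0.018) = 0.4927.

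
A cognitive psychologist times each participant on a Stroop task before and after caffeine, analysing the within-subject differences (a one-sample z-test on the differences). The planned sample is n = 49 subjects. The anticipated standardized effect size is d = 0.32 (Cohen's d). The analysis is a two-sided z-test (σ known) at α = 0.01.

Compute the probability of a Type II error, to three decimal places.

β ≈ 0.631

Noncentrality parameter: δ = d·√n = 0.32 × √49 = 2.2400
Critical value for a two-sided test at α = 0.01: z_{α/2} = 2.576.
Power = Φ(δ − 2.576) + Φ(−δ − 2.576) = Φ(-0.336) + Φ(-4.816) = 0.3685 + 0.0000 = 0.3685.
Type II error: β = 1 − power = 1 − 0.3685 = 0.6315.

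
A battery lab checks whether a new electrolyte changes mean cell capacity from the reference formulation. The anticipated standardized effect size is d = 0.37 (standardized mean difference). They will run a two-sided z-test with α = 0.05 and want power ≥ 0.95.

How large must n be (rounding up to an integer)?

n = 95

For power 0.95 need Φ(δ − z_{0.025}) = 0.95, so δ = z_{0.025} + z_{0.05} = 1.960 + 1.645 = 3.605.
(Ignoring the negligible lower-tail rejection probability gives the usual closed-form inversion.)
δ = d·√n ⇒ n = (δ/d)² = (3.605 / 0.37)² = 94.92.
Round up to the next whole unit.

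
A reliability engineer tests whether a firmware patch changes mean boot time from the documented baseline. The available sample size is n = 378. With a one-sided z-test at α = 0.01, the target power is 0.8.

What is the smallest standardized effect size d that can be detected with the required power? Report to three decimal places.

d ≈ 0.163

Required noncentrality: δ = z_{0.01} + z_{0.20} = 2.326 + 0.842 = 3.168.
δ = d·√n ⇒ d = δ/√n = 3.168/√378 = 0.1629.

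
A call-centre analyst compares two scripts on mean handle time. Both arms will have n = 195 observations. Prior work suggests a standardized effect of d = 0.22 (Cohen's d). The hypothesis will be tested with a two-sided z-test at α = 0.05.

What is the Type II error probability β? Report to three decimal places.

β ≈ 0.416

Noncentrality parameter: δ = d·√(n/2) = 0.22 × √(195/2) = 2.1723
Two-sided α = 0.05 → critical value z_{0.025} = 1.960.
Power = Φ(δ − 1.960) + Φ(−δ − 1.960) = Φ(0.212) + Φ(-4.132) = 0.5841 + 0.0000 = 0.5841.
Type II error: β = 1 − power = 1 − 0.5841 = 0.4159.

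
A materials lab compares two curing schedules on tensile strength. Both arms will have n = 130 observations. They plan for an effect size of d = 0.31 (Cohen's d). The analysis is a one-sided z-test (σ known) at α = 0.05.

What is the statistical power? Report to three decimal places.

Noncentrality parameter: δ = d·√(n/2) = 0.31 × √(130/2) = 2.4993
One-sided α = 0.05 → critical value z_{0.05} = 1.645.
Power = Φ(δ − 1.645) = Φ(0.854) = 0.8036.

Power ≈ 0.804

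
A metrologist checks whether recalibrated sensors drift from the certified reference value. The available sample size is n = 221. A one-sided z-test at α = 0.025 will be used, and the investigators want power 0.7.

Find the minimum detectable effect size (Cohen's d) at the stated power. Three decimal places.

d ≈ 0.167

Required noncentrality: δ = z_{0.025} + z_{0.30} = 1.960 + 0.524 = 2.484.
δ = d·√n ⇒ d = δ/√n = 2.484/√221 = 0.1671.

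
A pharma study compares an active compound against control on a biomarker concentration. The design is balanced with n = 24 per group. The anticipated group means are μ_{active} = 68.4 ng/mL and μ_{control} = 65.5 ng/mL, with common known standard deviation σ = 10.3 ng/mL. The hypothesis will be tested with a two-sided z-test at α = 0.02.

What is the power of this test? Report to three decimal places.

Standardized effect: d = |μ_{active} − μ_{control}| / σ = |68.4 − 65.5| / 10.3 = 0.2816
Noncentrality parameter: λ = d·√(n/2) = 0.2816 × √(24/2) = 0.9753
Two-sided α = 0.02 → critical value z_{0.01} = 2.326.
Power = Φ(λ − 2.326) + Φ(−λ − 2.326) = Φ(-1.351) + Φ(-3.302) = 0.0883 + 0.0005 = 0.0888.

Power ≈ 0.089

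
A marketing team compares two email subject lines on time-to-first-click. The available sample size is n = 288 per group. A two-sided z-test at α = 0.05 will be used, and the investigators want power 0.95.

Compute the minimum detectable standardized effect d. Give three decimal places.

Required noncentrality: δ = z_{0.025} + z_{0.05} = 1.960 + 1.645 = 3.605.
(The second rejection-region term Φ(−δ − z_{α/2}) is negligible and dropped.)
δ = d·√(n/2) ⇒ d = δ/√(n/2) = 3.605/√(288/2) = 0.3004.

d ≈ 0.300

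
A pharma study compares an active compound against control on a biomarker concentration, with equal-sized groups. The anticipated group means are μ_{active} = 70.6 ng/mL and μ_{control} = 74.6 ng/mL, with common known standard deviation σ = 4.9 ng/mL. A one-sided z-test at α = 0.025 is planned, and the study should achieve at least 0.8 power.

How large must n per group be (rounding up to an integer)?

n = 24 per group

Standardized effect: d = |μ_{active} − μ_{control}| / σ = |70.6 − 74.6| / 4.9 = 0.8163
For power 0.8 need Φ(δ − z_{0.025}) = 0.8, so δ = z_{0.025} + z_{0.20} = 1.960 + 0.842 = 2.802.
δ = d·√(n/2) ⇒ n = 2(δ/d)² = 2 × (2.802 / 0.8163)² = 23.56.
Round up to the next whole unit.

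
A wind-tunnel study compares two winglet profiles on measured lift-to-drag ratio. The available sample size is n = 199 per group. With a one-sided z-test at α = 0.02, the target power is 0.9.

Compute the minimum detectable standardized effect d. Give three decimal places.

Required noncentrality: δ = z_{0.02} + z_{0.10} = 2.054 + 1.282 = 3.335.
δ = d·√(n/2) ⇒ d = δ/√(n/2) = 3.335/√(199/2) = 0.3344.

d ≈ 0.334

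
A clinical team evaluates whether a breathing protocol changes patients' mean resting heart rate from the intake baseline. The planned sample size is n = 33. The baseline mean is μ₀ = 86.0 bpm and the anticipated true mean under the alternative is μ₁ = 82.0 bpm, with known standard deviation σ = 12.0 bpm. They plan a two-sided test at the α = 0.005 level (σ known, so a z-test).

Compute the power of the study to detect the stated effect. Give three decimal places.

Power ≈ 0.186

Standardized effect: d = |μ₁ − μ₀| / σ = |82.0 − 86.0| / 12.0 = 0.3333
Noncentrality parameter: δ = d·√n = 0.3333 × √33 = 1.9149
Critical value for a two-sided test at α = 0.005: z_{α/2} = 2.807.
Power = Φ(δ − 2.807) + Φ(−δ − 2.807) = Φ(-0.892) + Φ(-4.722) = 0.1861 + 0.0000 = 0.1861.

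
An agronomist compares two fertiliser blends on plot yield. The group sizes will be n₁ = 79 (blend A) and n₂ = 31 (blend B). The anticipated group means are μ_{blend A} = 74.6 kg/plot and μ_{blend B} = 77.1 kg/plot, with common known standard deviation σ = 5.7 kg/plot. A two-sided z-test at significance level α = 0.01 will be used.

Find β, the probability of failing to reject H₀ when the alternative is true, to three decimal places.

Standardized effect: d = |μ_{blend A} − μ_{blend B}| / σ = |74.6 − 77.1| / 5.7 = 0.4386
Noncentrality parameter: δ = d / √(1/n₁ + 1/n₂) = 0.4386 / √(1/79 + 1/31) = 2.0695
Two-sided α = 0.01 → critical value z_{0.005} = 2.576.
Power = Φ(δ − 2.576) + Φ(−δ − 2.576) = Φ(-0.506) + Φ(-4.645) = 0.3063 + 0.0000 = 0.3063.
Type II error: β = 1 − power = 1 − 0.3063 = 0.6937.

β ≈ 0.694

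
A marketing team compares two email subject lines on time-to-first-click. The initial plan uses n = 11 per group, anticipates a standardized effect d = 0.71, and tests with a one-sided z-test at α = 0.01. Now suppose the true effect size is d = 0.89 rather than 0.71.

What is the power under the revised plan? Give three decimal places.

Power ≈ 0.406

With d = 0.89: δ = d·√(n/2) = 0.89 × √(11/2) = 2.0872. Critical value z_{0.01} = 2.326.
Revised power = Φ(δ − 2.326) = Φ(-0.239) = 0.4055.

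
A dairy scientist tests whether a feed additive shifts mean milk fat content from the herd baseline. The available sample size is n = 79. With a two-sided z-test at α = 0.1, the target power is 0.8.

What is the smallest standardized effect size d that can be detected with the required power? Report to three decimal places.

Required noncentrality: δ = z_{0.05} + z_{0.20} = 1.645 + 0.842 = 2.486.
(The second rejection-region term Φ(−δ − z_{α/2}) is negligible and dropped.)
δ = d·√n ⇒ d = δ/√n = 2.486/√79 = 0.2798.

d ≈ 0.280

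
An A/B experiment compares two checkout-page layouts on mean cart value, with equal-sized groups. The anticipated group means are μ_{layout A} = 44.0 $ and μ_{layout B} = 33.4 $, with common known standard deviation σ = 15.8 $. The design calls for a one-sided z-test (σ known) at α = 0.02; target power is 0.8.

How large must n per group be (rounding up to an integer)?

n = 38 per group

Standardized effect: d = |μ_{layout A} − μ_{layout B}| / σ = |44.0 − 33.4| / 15.8 = 0.6709
For power 0.8 need Φ(δ − z_{0.02}) = 0.8, so δ = z_{0.02} + z_{0.20} = 2.054 + 0.842 = 2.895.
δ = d·√(n/2) ⇒ n = 2(δ/d)² = 2 × (2.895 / 0.6709)² = 37.25.
Round up to the next whole unit.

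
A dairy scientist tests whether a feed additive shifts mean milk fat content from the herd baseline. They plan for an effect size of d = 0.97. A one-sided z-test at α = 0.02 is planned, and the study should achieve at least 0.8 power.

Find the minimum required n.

n = 9

Set Φ(δ − 2.054) = 0.8; then δ − 2.054 = Φ⁻¹(0.8) = 0.842, giving δ = 2.895.
δ = d·√n ⇒ n = (δ/d)² = (2.895 / 0.97)² = 8.91.
Rounding up, n = 9.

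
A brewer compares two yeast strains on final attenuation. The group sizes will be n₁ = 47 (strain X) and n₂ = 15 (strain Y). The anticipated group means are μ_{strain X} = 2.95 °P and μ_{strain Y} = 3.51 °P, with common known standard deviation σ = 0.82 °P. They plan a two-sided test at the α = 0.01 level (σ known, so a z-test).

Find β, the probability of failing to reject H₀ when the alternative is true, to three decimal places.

β ≈ 0.608

Standardized effect: d = |μ_{strain X} − μ_{strain Y}| / σ = |2.95 − 3.51| / 0.82 = 0.6829
Noncentrality parameter: δ = d / √(1/n₁ + 1/n₂) = 0.6829 / √(1/47 + 1/15) = 2.3029
Two-sided α = 0.01 → critical value z_{0.005} = 2.576.
Power = Φ(δ − 2.576) + Φ(−δ − 2.576) = Φ(-0.273) + Φ(-4.879) = 0.3924 + 0.0000 = 0.3924.
Type II error: β = 1 − power = 1 − 0.3924 = 0.6076.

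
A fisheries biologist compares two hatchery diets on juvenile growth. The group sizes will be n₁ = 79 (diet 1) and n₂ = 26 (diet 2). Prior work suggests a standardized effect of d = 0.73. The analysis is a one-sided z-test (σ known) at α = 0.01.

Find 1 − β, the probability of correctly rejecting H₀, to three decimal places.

Noncentrality parameter: δ = d / √(1/n₁ + 1/n₂) = 0.73 / √(1/79 + 1/26) = 3.2287
Critical value for a one-sided test at α = 0.01: z_α = 2.326.
Power = Φ(δ − 2.326) = Φ(0.902) = 0.8166.

Power ≈ 0.817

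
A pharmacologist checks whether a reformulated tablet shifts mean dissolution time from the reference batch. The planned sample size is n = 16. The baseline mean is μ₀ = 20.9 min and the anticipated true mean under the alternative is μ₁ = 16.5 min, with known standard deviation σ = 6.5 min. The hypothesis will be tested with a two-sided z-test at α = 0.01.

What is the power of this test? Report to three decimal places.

Standardized effect: d = |μ₁ − μ₀| / σ = |16.5 − 20.9| / 6.5 = 0.6769
Noncentrality parameter: δ = d·√n = 0.6769 × √16 = 2.7077
Critical value for a two-sided test at α = 0.01: z_{α/2} = 2.576.
Power = Φ(δ − 2.576) + Φ(−δ − 2.576) = Φ(0.132) + Φ(-5.284) = 0.5525 + 0.0000 = 0.5525.

Power ≈ 0.552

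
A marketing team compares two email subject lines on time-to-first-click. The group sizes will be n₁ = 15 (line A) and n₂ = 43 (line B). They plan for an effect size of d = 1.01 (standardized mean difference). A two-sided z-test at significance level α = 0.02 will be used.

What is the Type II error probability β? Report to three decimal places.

β ≈ 0.149

Noncentrality parameter: δ = d / √(1/n₁ + 1/n₂) = 1.01 / √(1/15 + 1/43) = 3.3681
Critical value for a two-sided test at α = 0.02: z_{α/2} = 2.326.
Power = Φ(δ − 2.326) + Φ(−δ − 2.326) = Φ(1.042) + Φ(-5.694) = 0.8512 + 0.0000 = 0.8512.
Type II error: β = 1 − power = 1 − 0.8512 = 0.1488.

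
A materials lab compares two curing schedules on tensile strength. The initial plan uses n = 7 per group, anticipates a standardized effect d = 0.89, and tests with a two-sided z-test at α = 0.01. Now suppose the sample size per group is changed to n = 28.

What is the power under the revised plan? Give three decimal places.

With n = 28 per group: δ = d·√(n/2) = 0.89 × √(28/2) = 3.3301. Critical value z_{0.005} = 2.576.
Revised power = Φ(δ − 2.576) + Φ(−δ − 2.576) = Φ(0.754) + Φ(-5.906) = 0.7746 + 0.0000 = 0.7746.

Power ≈ 0.775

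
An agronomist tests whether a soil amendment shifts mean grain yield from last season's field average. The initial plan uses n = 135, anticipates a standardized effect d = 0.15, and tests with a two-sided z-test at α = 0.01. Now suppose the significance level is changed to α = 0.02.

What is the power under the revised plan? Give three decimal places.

Power ≈ 0.280

δ = d·√n = 0.15 × √135 = 1.7428 (unchanged). New critical value: z_{0.01} = 2.326.
Revised power = Φ(δ − 2.326) + Φ(−δ − 2.326) = Φ(-0.584) + Φ(-4.069) = 0.2798 + 0.0000 = 0.2798.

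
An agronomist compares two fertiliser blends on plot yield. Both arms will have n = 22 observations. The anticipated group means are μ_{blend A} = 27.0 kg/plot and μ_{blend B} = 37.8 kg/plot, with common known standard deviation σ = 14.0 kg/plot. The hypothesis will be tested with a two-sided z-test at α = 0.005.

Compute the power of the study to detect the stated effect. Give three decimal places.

Power ≈ 0.402

Standardized effect: d = |μ_{blend A} − μ_{blend B}| / σ = |27.0 − 37.8| / 14.0 = 0.7714
Noncentrality parameter: δ = d·√(n/2) = 0.7714 × √(22/2) = 2.5585
Critical value for a two-sided test at α = 0.005: z_{α/2} = 2.807.
Power = Φ(δ − 2.807) + Φ(−δ − 2.807) = Φ(-0.248) + Φ(-5.366) = 0.4019 + 0.0000 = 0.4019.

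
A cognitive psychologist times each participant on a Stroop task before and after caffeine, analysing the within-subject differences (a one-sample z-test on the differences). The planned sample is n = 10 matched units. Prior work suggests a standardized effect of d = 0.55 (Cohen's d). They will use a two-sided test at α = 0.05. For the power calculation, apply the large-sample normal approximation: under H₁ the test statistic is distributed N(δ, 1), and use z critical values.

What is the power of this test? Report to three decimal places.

Power ≈ 0.413

Noncentrality parameter: δ = d·√n = 0.55 × √10 = 1.7393
Two-sided α = 0.05 → critical value z_{0.025} = 1.960.
Power = Φ(δ − 1.960) + Φ(−δ − 1.960) = Φ(-0.221) + Φ(-3.699) = 0.4127 + 0.0001 = 0.4128.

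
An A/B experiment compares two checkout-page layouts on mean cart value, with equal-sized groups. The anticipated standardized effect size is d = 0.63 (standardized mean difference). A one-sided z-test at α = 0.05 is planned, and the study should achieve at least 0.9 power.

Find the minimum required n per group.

n = 44 per group

Set Φ(δ − 1.645) = 0.9; then δ − 1.645 = Φ⁻¹(0.9) = 1.282, giving δ = 2.926.
δ = d·√(n/2) ⇒ n = 2(δ/d)² = 2 × (2.926 / 0.63)² = 43.15.
Rounding up, n = 44 per group.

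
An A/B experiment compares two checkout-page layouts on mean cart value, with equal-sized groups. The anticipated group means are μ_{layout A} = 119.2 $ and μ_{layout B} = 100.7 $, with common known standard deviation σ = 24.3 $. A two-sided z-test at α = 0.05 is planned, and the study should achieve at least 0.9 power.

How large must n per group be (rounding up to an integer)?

Standardized effect: d = |μ_{layout A} − μ_{layout B}| / σ = |119.2 − 100.7| / 24.3 = 0.7613
For power 0.9 need Φ(δ − z_{0.025}) = 0.9, so δ = z_{0.025} + z_{0.10} = 1.960 + 1.282 = 3.242.
(Ignoring the negligible lower-tail rejection probability gives the usual closed-form inversion.)
δ = d·√(n/2) ⇒ n = 2(δ/d)² = 2 × (3.242 / 0.7613)² = 36.26.
Rounding up, n = 37 per group.

n = 37 per group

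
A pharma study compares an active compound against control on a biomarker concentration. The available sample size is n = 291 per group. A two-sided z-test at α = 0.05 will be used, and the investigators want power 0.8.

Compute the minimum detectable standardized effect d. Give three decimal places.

d ≈ 0.232

Required noncentrality: δ = z_{0.025} + z_{0.20} = 1.960 + 0.842 = 2.802.
(The second rejection-region term Φ(−δ − z_{α/2}) is negligible and dropped.)
δ = d·√(n/2) ⇒ d = δ/√(n/2) = 2.802/√(291/2) = 0.2323.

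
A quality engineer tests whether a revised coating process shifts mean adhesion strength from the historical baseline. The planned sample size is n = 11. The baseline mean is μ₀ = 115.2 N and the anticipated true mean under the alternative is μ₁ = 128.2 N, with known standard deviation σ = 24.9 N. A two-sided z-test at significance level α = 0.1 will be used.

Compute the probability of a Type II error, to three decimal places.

β ≈ 0.465

Standardized effect: d = |μ₁ − μ₀| / σ = |128.2 − 115.2| / 24.9 = 0.5221
Noncentrality parameter: δ = d·√n = 0.5221 × √11 = 1.7316
Critical value for a two-sided test at α = 0.1: z_{α/2} = 1.645.
Power = Φ(δ − 1.645) + Φ(−δ − 1.645) = Φ(0.087) + Φ(-3.376) = 0.5346 + 0.0004 = 0.5349.
Type II error: β = 1 − power = 1 − 0.5349 = 0.4651.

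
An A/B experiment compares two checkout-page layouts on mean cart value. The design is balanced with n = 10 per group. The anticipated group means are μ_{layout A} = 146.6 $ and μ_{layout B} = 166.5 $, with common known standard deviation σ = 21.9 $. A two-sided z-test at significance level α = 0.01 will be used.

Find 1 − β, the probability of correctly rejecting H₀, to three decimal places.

Power ≈ 0.293

Standardized effect: d = |μ_{layout A} − μ_{layout B}| / σ = |146.6 − 166.5| / 21.9 = 0.9087
Noncentrality parameter: δ = d·√(n/2) = 0.9087 × √(10/2) = 2.0319
Two-sided α = 0.01 → critical value z_{0.005} = 2.576.
Power = Φ(δ − 2.576) + Φ(−δ − 2.576) = Φ(-0.544) + Φ(-4.608) = 0.2932 + 0.0000 = 0.2932.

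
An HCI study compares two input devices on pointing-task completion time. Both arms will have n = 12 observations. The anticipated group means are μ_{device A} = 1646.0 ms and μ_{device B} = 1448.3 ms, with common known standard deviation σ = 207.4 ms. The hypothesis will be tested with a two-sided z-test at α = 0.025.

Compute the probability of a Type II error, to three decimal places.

Standardized effect: d = |μ_{device A} − μ_{device B}| / σ = |1646.0 − 1448.3| / 207.4 = 0.9532
Noncentrality parameter: λ = d·√(n/2) = 0.9532 × √(12/2) = 2.3349
Critical value for a two-sided test at α = 0.025: z_{α/2} = 2.241.
Power = Φ(λ − 2.241) + Φ(−λ − 2.241) = Φ(0.094) + Φ(-4.576) = 0.5373 + 0.0000 = 0.5373.
Type II error: β = 1 − power = 1 − 0.5373 = 0.4627.

β ≈ 0.463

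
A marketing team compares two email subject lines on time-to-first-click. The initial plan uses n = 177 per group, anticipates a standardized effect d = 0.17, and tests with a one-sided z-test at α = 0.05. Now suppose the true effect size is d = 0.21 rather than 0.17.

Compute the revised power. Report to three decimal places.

With d = 0.21: δ = d·√(n/2) = 0.21 × √(177/2) = 1.9756. Critical value z_{0.05} = 1.645.
Revised power = Φ(δ − 1.645) = Φ(0.331) = 0.6296.

Power ≈ 0.630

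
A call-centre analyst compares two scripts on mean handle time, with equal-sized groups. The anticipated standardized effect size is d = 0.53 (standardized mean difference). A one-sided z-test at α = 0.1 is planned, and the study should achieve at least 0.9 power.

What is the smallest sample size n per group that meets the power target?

n = 47 per group

For power 0.9 need Φ(δ − z_{0.1}) = 0.9, so δ = z_{0.1} + z_{0.10} = 1.282 + 1.282 = 2.563.
δ = d·√(n/2) ⇒ n = 2(δ/d)² = 2 × (2.563 / 0.53)² = 46.77.
Rounding up, n = 47 per group.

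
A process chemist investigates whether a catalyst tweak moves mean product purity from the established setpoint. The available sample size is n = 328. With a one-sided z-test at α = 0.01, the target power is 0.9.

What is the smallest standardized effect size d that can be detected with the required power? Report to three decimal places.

d ≈ 0.199

Need Φ(δ − 2.326) = 0.9, so δ = 2.326 + 1.282 = 3.608.
δ = d·√n ⇒ d = δ/√n = 3.608/√328 = 0.1992.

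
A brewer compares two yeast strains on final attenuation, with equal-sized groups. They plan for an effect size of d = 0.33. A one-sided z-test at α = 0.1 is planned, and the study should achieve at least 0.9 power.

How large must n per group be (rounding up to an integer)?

n = 121 per group

Set Φ(δ − 1.282) = 0.9; then δ − 1.282 = Φ⁻¹(0.9) = 1.282, giving δ = 2.563.
δ = d·√(n/2) ⇒ n = 2(δ/d)² = 2 × (2.563 / 0.33)² = 120.65.
Rounding up, n = 121 per group.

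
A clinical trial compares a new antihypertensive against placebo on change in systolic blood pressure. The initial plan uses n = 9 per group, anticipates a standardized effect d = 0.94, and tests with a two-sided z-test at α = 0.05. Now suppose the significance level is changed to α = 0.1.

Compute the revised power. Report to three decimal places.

Power ≈ 0.637

δ = d·√(n/2) = 0.94 × √(9/2) = 1.9940 (unchanged). New critical value: z_{0.05} = 1.645.
Revised power = Φ(δ − 1.645) + Φ(−δ − 1.645) = Φ(0.349) + Φ(-3.639) = 0.6365 + 0.0001 = 0.6367.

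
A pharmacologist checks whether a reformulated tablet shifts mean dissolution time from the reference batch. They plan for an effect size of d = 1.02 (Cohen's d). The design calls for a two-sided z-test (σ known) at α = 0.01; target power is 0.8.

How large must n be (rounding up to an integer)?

For power 0.8 need Φ(δ − z_{0.005}) = 0.8, so δ = z_{0.005} + z_{0.20} = 2.576 + 0.842 = 3.417.
(For δ > 0 the lower-tail rejection region contributes negligibly to power, so the one-term inversion is standard.)
δ = d·√n ⇒ n = (δ/d)² = (3.417 / 1.02)² = 11.23.
Rounding up, n = 12.

n = 12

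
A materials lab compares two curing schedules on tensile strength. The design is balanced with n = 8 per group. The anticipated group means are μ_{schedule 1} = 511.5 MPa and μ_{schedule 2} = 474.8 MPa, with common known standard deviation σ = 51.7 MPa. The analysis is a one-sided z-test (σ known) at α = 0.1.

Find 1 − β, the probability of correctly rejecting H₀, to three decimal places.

Standardized effect: d = |μ_{schedule 1} − μ_{schedule 2}| / σ = |511.5 − 474.8| / 51.7 = 0.7099
Noncentrality parameter: δ = d·√(n/2) = 0.7099 × √(8/2) = 1.4197
Critical value for a one-sided test at α = 0.1: z_α = 1.282.
Power = Φ(δ − 1.282) = Φ(0.138) = 0.5549.

Power ≈ 0.555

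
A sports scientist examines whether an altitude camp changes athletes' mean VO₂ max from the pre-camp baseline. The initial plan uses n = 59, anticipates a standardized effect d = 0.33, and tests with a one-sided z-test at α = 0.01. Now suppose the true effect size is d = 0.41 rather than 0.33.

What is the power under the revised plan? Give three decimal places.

Power ≈ 0.795

With d = 0.41: δ = d·√n = 0.41 × √59 = 3.1493. Critical value z_{0.01} = 2.326.
Revised power = P(Z > 2.326 − δ) = Φ(0.823) = 0.7947.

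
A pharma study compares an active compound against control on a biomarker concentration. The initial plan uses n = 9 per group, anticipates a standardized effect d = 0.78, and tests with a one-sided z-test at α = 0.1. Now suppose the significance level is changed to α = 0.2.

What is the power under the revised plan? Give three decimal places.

Power ≈ 0.792

δ = d·√(n/2) = 0.78 × √(9/2) = 1.6546 (unchanged). New critical value: z_{0.2} = 0.842.
Revised power = P(Z > 0.842 − δ) = Φ(0.813) = 0.7919.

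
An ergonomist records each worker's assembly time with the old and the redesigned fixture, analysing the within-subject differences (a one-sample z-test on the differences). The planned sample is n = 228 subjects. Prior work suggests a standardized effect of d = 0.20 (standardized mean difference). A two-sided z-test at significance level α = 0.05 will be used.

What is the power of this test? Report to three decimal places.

Noncentrality parameter: δ = d·√n = 0.20 × √228 = 3.0199
Critical value for a two-sided test at α = 0.05: z_{α/2} = 1.960.
Power = Φ(δ − 1.960) + Φ(−δ − 1.960) = Φ(1.060) + Φ(-4.980) = 0.8554 + 0.0000 = 0.8554.

Power ≈ 0.855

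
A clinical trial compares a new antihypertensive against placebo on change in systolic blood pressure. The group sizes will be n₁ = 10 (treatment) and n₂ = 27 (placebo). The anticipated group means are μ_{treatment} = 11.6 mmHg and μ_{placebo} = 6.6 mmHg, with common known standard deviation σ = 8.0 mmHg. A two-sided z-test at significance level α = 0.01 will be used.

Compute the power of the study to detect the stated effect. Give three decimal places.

Power ≈ 0.187

Standardized effect: d = |μ_{treatment} − μ_{placebo}| / σ = |11.6 − 6.6| / 8.0 = 0.6250
Noncentrality parameter: λ = d / √(1/n₁ + 1/n₂) = 0.6250 / √(1/10 + 1/27) = 1.6883
Two-sided α = 0.01 → critical value z_{0.005} = 2.576.
Power = Φ(λ − 2.576) + Φ(−λ − 2.576) = Φ(-0.887) + Φ(-4.264) = 0.1874 + 0.0000 = 0.1874.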